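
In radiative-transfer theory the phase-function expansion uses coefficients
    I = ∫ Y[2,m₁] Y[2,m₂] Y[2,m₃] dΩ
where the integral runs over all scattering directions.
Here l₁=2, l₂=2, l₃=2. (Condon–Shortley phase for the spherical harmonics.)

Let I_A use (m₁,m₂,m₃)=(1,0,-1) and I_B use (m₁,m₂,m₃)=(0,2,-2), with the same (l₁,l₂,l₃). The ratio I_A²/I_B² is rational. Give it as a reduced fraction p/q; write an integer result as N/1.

Same 2,2,2: normalisation and zero-m 3j drop out of the ratio.
A: Δ: 2! 2! 2! / 7! → 1/630; sum: t=0:+1/4 t=1:−1/2 = -1/4; 3j²(2 2 2; 1 0 -1) = Δ·Π!·Σ² = 1/70  (sign +1)
B: Δ: 2! 2! 2! / 7! → 1/630; sum: t=2:+1/8 = 1/8; 3j²(2 2 2; 0 2 -2) = Δ·Π!·Σ² = 2/35  (sign +1)
I_A²/I_B² = (1/70)/(2/35) = 1/4

1/4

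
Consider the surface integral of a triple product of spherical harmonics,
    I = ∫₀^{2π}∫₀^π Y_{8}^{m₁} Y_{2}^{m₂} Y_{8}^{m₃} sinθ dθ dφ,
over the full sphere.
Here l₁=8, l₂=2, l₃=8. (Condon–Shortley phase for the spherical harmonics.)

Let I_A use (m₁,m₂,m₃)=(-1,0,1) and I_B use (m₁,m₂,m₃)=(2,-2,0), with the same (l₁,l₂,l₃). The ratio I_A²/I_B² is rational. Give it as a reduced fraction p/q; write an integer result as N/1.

529/840

Same 8,2,8: normalisation and zero-m 3j drop out of the ratio.
A: Δ: 2! 14! 2! / 19! → 1/348840; sum: t=0:+1/174182400 t=1:−1/29030400 t=2:+1/101606400 = -23/1219276800; 3j²(8 2 8; -1 0 1) = Δ·Π!·Σ² = 529/38760  (sign +1)
B: Δ: 2! 14! 2! / 19! → 1/348840; sum: t=0:+1/116121600 = 1/116121600; 3j²(8 2 8; 2 -2 0) = Δ·Π!·Σ² = 7/323  (sign +1)
I_A²/I_B² = (529/38760)/(7/323) = 529/840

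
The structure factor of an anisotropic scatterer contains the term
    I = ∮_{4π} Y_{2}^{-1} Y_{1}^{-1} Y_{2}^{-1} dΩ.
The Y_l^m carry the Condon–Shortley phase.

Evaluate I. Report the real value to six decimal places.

m-sum = -1 − 1 − 1 = -3 ≠ 0 ⇒ I = 0

0.000000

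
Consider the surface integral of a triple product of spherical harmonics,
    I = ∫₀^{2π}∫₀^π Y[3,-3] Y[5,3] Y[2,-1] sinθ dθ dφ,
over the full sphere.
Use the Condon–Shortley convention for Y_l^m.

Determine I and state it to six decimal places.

0.000000

-3 + 3 − 1 = -1 ≠ 0: azimuthal integral kills it; I = 0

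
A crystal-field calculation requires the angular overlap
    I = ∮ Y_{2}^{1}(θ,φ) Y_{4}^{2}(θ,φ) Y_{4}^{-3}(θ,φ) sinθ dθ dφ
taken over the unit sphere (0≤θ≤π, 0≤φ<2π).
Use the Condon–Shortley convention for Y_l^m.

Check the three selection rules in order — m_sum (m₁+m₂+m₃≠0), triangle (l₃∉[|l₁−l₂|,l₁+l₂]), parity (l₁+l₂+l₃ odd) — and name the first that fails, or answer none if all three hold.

none

m₁+m₂+m₃ = 1 + 2 − 3 = 0  ✓
triangle: |2−4|=2 ≤ l₃=4 ≤ 2+4=6  ✓
parity: l₁+l₂+l₃ = 10 is even  ✓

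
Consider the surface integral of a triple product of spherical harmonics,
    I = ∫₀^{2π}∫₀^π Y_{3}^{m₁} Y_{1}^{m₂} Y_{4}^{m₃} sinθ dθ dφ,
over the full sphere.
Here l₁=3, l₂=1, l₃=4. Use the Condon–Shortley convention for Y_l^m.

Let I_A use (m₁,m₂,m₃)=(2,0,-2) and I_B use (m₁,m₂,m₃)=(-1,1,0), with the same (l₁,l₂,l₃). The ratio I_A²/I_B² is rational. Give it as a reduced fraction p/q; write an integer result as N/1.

l's match ⇒ only the (l;m) 3-j factors differ between A and B.
A: triangle coeff Δ(3,1,4) = 1/252; Σ_t [0,0]: t=0:+1/120 = 1/120; (3j)²=1/21 [(3 1 4; 2 0 -2)], sign=+1
B: triangle coeff Δ(3,1,4) = 1/252; Σ_t [0,0]: t=0:+1/96 = 1/96; (3j)²=1/42 [(3 1 4; -1 1 0)], sign=+1
I_A²/I_B² = (1/21)/(1/42) = 2/1

2/1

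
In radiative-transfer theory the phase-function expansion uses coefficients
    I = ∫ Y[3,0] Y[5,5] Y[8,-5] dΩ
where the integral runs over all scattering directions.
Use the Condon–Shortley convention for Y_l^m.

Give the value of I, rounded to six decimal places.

-0.071001

Checks pass: Σm=0; 16 even; l₃=8∈[2,8].
(2·3+1)(2·5+1)(2·8+1) = 1309
Δ: 0! 6! 10! / 17! → 1/136136
sum: t=0:+1/518400 = 1/518400
3j²(3 5 8; 0 0 0) = Δ·Π!·Σ² = 56/2431  (sign +1)
sum: t=0:+1/130636800 = 1/130636800
3j²(3 5 8; 0 5 -5) = Δ·Π!·Σ² = 1/476  (sign -1)
combine: 4πI² = 1309·56/2431·1/476 = 14/221
take √, sign -1: I = -0.07100075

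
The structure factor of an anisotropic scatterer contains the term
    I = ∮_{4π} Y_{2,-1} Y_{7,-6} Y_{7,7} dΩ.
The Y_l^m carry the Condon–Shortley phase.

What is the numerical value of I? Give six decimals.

Checks pass: Σm=0; 16 even; l₃=7∈[5,9].
(2·2+1)(2·7+1)(2·7+1) = 1125
Δ: 2! 2! 12! / 17! → 1/185640
sum: t=0:+1/2419200 t=1:−1/518400 t=2:+1/2419200 = -1/907200
3j²(2 7 7; 0 0 0) = Δ·Π!·Σ² = 56/3315  (sign +1)
sum: t=1:−1/958003200 = -1/958003200
3j²(2 7 7; -1 -6 7) = Δ·Π!·Σ² = 13/680  (sign -1)
combine: 4πI² = 1125·56/3315·13/680 = 105/289
take √, sign -1: I = -0.17003597

-0.170036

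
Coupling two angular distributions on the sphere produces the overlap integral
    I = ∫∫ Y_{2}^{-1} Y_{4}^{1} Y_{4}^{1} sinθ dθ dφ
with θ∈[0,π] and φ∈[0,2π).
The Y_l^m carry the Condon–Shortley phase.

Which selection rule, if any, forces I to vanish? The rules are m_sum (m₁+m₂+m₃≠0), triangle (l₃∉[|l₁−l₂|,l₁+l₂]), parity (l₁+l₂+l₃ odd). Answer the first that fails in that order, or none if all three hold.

Σmᵢ = 1  ✗
l₃∈[|l₁−l₂|,l₁+l₂]=[2,6], have l₃=4
Σlᵢ = 10 ⇒ even

m_sum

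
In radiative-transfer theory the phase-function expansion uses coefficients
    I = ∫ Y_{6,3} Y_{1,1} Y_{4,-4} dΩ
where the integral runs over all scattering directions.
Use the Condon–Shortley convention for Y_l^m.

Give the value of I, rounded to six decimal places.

triangle: need 5≤l₃≤7, have 4; I=0

0.000000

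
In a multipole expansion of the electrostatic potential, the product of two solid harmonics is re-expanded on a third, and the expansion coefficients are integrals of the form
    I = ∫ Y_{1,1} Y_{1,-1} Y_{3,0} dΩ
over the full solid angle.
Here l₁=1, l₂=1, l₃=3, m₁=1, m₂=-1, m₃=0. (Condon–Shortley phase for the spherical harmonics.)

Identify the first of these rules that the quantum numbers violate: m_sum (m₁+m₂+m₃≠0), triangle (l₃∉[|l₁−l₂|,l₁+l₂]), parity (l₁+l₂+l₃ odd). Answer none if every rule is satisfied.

azimuthal sum: 1 − 1 + 0 = 0  ✓
0 ≤ 3 ≤ 2 (triangle on l)  ✗
L = 1 + 1 + 3 = 5 (odd)

triangle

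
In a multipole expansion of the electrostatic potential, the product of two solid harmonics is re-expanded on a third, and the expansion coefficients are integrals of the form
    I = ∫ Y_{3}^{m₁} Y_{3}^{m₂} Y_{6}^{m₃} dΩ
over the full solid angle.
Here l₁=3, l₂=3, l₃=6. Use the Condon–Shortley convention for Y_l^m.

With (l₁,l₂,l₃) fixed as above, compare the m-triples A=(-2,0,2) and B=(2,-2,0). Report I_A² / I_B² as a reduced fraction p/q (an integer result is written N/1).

l's match ⇒ only the (l;m) 3-j factors differ between A and B.
A: triangle coeff Δ(3,3,6) = 1/12012; Σ_t [0,0]: t=0:+1/4320 = 1/4320; (3j)²=8/429 [(3 3 6; -2 0 2)], sign=+1
B: triangle coeff Δ(3,3,6) = 1/12012; Σ_t [0,0]: t=0:+1/14400 = 1/14400; (3j)²=3/1001 [(3 3 6; 2 -2 0)], sign=+1
I_A²/I_B² = (8/429)/(3/1001) = 56/9

56/9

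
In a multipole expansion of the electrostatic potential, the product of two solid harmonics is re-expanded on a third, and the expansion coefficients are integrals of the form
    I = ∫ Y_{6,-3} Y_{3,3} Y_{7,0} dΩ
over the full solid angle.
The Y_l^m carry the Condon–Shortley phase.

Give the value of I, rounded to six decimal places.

Rules hold: Σm=0, L=16 even, 3≤7≤9.
N = 13·7·15 = 1365
Δ = 2!·10!·4!/17! = 1/2042040
Racah Σ t=0..2: t=0:+1/207360 t=1:−1/57600 t=2:+1/207360 = -1/129600
⇒ 3j(6 3 7; 0 0 0)² = 168/12155, sgn +1
Racah Σ t=2..2: t=2:+1/1451520 = 1/1451520
⇒ 3j(6 3 7; -3 3 0)² = 45/4862, sgn -1
4πI² = N·(3j₀)²·(3jₘ)² = 79380/454597
I = -1·√(0.174616/4π) = -0.11787924

-0.117879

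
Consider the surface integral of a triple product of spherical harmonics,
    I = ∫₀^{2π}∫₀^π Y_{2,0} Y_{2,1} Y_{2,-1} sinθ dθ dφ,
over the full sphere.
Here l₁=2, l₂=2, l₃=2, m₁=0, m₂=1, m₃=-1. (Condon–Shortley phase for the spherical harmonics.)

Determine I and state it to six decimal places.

-0.090112

Rules hold: Σm=0, L=6 even, 0≤2≤4.
N = 5·5·5 = 125
Δ = 2!·2!·2!/7! = 1/630
Racah Σ t=0..2: t=0:+1/8 t=1:−1/1 t=2:+1/8 = -3/4
⇒ 3j(2 2 2; 0 0 0)² = 2/35, sgn -1
Racah Σ t=1..2: t=1:−1/2 t=2:+1/4 = -1/4
⇒ 3j(2 2 2; 0 1 -1)² = 1/70, sgn +1
4πI² = N·(3j₀)²·(3jₘ)² = 5/49
I = -1·√(0.102041/4π) = -0.09011188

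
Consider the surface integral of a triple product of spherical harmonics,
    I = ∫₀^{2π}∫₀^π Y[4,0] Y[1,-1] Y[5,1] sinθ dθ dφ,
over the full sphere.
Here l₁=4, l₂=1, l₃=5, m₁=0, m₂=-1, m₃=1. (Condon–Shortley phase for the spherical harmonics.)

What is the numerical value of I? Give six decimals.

-0.190188

Checks pass: Σm=0; 10 even; l₃=5∈[3,5].
(2·4+1)(2·1+1)(2·5+1) = 297
Δ: 0! 8! 2! / 11! → 1/495
sum: t=0:+1/576 = 1/576
3j²(4 1 5; 0 0 0) = Δ·Π!·Σ² = 5/99  (sign -1)
sum: t=0:+1/1152 = 1/1152
3j²(4 1 5; 0 -1 1) = Δ·Π!·Σ² = 1/33  (sign +1)
combine: 4πI² = 297·5/99·1/33 = 5/11
take √, sign -1: I = -0.19018827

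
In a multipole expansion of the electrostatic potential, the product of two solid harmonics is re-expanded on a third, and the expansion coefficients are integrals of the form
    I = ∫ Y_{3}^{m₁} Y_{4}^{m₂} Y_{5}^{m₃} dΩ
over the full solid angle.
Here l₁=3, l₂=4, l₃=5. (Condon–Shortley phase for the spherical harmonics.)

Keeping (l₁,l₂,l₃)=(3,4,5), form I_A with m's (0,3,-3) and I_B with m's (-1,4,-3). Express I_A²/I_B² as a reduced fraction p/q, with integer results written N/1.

3/8

Same 3,4,5: normalisation and zero-m 3j drop out of the ratio.
A: Δ: 2! 4! 6! / 13! → 1/180180; sum: t=1:−1/2880 t=2:+1/1440 = 1/2880; 3j²(3 4 5; 0 3 -3) = Δ·Π!·Σ² = 7/715  (sign +1)
B: Δ: 2! 4! 6! / 13! → 1/180180; sum: t=2:+1/5760 = 1/5760; 3j²(3 4 5; -1 4 -3) = Δ·Π!·Σ² = 56/2145  (sign +1)
I_A²/I_B² = (7/715)/(56/2145) = 3/8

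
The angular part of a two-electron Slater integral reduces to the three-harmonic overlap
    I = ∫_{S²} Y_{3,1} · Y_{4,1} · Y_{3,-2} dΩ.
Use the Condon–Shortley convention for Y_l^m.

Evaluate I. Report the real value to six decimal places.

0.145070

Checks pass: Σm=0; 10 even; l₃=3∈[1,7].
(2·3+1)(2·4+1)(2·3+1) = 441
Δ: 4! 2! 4! / 11! → 1/34650
sum: t=1:−1/72 t=2:+1/16 t=3:−1/72 = 5/144
3j²(3 4 3; 0 0 0) = Δ·Π!·Σ² = 2/77  (sign -1)
sum: t=1:−1/144 t=2:+1/48 = 1/72
3j²(3 4 3; 1 1 -2) = Δ·Π!·Σ² = 16/693  (sign -1)
combine: 4πI² = 441·2/77·16/693 = 32/121
take √, sign +1: I = 0.14506992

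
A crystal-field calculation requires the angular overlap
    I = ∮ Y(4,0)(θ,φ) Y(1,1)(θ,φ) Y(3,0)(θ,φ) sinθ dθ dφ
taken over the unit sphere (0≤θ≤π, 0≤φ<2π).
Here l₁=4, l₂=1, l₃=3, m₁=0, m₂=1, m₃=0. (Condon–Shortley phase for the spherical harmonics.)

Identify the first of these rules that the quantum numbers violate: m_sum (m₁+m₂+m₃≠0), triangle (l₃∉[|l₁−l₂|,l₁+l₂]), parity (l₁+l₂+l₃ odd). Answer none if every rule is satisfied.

m₁+m₂+m₃ = 0 + 1 + 0 = 1  ✗
triangle: |4−1|=3 ≤ l₃=3 ≤ 4+1=5
parity: l₁+l₂+l₃ = 8 is even

m_sum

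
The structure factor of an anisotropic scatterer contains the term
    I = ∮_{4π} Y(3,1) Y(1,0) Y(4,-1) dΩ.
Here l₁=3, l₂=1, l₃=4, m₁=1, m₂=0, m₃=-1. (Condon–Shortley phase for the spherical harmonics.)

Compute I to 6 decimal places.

Rules hold: Σm=0, L=8 even, 2≤4≤4.
N = 7·3·9 = 189
Δ = 0!·6!·2!/9! = 1/252
Racah Σ t=0..0: t=0:+1/36 = 1/36
⇒ 3j(3 1 4; 0 0 0)² = 4/63, sgn +1
Racah Σ t=0..0: t=0:+1/48 = 1/48
⇒ 3j(3 1 4; 1 0 -1)² = 5/84, sgn -1
4πI² = N·(3j₀)²·(3jₘ)² = 5/7
I = -1·√(0.714286/4π) = -0.23841361

-0.238414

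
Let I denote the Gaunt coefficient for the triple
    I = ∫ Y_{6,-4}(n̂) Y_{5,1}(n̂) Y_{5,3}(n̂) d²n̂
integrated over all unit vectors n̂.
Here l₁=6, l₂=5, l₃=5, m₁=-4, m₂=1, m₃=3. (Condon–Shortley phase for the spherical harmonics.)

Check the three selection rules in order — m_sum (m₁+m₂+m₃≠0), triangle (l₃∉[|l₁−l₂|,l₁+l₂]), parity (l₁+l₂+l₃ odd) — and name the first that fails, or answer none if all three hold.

none

Σmᵢ = 0  ✓
l₃∈[|l₁−l₂|,l₁+l₂]=[1,11], have l₃=5  ✓
Σlᵢ = 16 ⇒ even  ✓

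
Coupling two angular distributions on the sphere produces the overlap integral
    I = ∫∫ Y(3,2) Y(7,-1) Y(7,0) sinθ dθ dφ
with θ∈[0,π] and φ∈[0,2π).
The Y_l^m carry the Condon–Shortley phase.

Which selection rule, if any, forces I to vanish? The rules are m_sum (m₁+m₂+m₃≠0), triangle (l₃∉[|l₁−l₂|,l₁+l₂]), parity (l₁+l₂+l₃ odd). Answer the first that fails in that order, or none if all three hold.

m₁+m₂+m₃ = 2 − 1 + 0 = 1  ✗
triangle: |3−7|=4 ≤ l₃=7 ≤ 3+7=10
parity: l₁+l₂+l₃ = 17 is odd

m_sum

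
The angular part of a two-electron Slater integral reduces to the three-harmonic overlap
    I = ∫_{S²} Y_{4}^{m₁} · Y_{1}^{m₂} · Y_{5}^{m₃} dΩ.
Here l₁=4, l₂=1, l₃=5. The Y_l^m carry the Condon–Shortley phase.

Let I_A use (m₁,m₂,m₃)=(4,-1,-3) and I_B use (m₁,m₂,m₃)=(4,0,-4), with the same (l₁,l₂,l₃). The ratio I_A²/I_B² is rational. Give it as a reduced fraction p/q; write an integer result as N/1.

1/9

Shared (l₁,l₂,l₃)=(4,1,5): N and (l;000)² cancel in I_A²/I_B².
A: Δ = 0!·8!·2!/11! = 1/495; Racah Σ t=0..0: t=0:+1/80640 = 1/80640; ⇒ 3j(4 1 5; 4 -1 -3)² = 1/495, sgn +1
B: Δ = 0!·8!·2!/11! = 1/495; Racah Σ t=0..0: t=0:+1/40320 = 1/40320; ⇒ 3j(4 1 5; 4 0 -4)² = 1/55, sgn -1
I_A²/I_B² = (1/495)/(1/55) = 1/9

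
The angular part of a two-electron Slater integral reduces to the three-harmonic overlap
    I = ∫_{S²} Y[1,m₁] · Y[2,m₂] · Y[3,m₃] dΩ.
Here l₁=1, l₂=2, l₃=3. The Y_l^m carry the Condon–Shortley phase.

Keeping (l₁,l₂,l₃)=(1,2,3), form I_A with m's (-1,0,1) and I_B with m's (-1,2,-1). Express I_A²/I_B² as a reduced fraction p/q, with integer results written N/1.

Same 1,2,3: normalisation and zero-m 3j drop out of the ratio.
A: Δ: 0! 2! 4! / 7! → 1/105; sum: t=0:+1/8 = 1/8; 3j²(1 2 3; -1 0 1) = Δ·Π!·Σ² = 2/35  (sign +1)
B: Δ: 0! 2! 4! / 7! → 1/105; sum: t=0:+1/48 = 1/48; 3j²(1 2 3; -1 2 -1) = Δ·Π!·Σ² = 1/105  (sign +1)
I_A²/I_B² = (2/35)/(1/105) = 6/1

6/1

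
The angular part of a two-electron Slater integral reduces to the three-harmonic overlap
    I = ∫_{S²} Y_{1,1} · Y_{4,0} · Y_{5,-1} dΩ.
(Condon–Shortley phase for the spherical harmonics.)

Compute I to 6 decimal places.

-0.190188

Rules hold: Σm=0, L=10 even, 3≤5≤5.
N = 3·9·11 = 297
Δ = 0!·2!·8!/11! = 1/495
Racah Σ t=0..0: t=0:+1/576 = 1/576
⇒ 3j(1 4 5; 0 0 0)² = 5/99, sgn -1
Racah Σ t=0..0: t=0:+1/1152 = 1/1152
⇒ 3j(1 4 5; 1 0 -1)² = 1/33, sgn +1
4πI² = N·(3j₀)²·(3jₘ)² = 5/11
I = -1·√(0.454545/4π) = -0.19018827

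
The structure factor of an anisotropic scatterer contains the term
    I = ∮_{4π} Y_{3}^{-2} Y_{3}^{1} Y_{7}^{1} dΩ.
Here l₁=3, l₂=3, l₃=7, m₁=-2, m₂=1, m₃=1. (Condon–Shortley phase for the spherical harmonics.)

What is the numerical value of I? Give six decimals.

0.000000

triangle: need 0≤l₃≤6, have 7; I=0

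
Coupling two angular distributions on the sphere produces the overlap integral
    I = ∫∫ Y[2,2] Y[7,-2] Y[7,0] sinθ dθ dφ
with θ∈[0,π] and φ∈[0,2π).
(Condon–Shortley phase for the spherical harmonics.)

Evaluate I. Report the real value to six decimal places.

Rules hold: Σm=0, L=16 even, 5≤7≤9.
N = 5·15·15 = 1125
Δ = 2!·2!·12!/17! = 1/185640
Racah Σ t=0..2: t=0:+1/2419200 t=1:−1/518400 t=2:+1/2419200 = -1/907200
⇒ 3j(2 7 7; 0 0 0)² = 56/3315, sgn +1
Racah Σ t=0..0: t=0:+1/2419200 = 1/2419200
⇒ 3j(2 7 7; 2 -2 0)² = 27/1105, sgn -1
4πI² = N·(3j₀)²·(3jₘ)² = 22680/48841
I = -1·√(0.464364/4π) = -0.19223140

-0.192231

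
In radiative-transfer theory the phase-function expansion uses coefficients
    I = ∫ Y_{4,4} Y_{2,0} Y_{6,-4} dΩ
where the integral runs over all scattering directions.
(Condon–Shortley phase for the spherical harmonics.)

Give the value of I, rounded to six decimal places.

0.106690

Checks pass: Σm=0; 12 even; l₃=6∈[2,6].
(2·4+1)(2·2+1)(2·6+1) = 585
Δ: 0! 8! 4! / 13! → 1/6435
sum: t=0:+1/2304 = 1/2304
3j²(4 2 6; 0 0 0) = Δ·Π!·Σ² = 5/143  (sign +1)
sum: t=0:+1/161280 = 1/161280
3j²(4 2 6; 4 0 -4) = Δ·Π!·Σ² = 1/143  (sign +1)
combine: 4πI² = 585·5/143·1/143 = 225/1573
take √, sign +1: I = 0.10668957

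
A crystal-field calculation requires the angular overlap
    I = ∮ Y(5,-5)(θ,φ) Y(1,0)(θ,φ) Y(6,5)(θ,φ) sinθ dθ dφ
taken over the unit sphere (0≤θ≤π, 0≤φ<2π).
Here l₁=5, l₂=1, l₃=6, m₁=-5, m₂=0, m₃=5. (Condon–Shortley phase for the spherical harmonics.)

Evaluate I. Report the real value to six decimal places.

m-sum 0 ✓  L=12 even ✓  4≤6≤6 ✓
Π(2lᵢ+1) = 11×3×13 = 429
triangle coeff Δ(5,1,6) = 1/858
Σ_t [0,0]: t=0:+1/14400 = 1/14400
(3j)²=6/143 [(5 1 6; 0 0 0)], sign=+1
Σ_t [0,0]: t=0:+1/3628800 = 1/3628800
(3j)²=1/78 [(5 1 6; -5 0 5)], sign=-1
⇒ 4πI² = 3/13
I = (-1)√(3/13/(4π)) = -0.13551395

-0.135514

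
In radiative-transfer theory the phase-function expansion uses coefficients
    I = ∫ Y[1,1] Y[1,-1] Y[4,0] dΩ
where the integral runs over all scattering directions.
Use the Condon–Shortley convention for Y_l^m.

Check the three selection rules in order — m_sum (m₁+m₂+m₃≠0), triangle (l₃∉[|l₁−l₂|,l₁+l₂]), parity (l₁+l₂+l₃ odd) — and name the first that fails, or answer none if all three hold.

triangle

azimuthal sum: 1 − 1 + 0 = 0  ✓
0 ≤ 4 ≤ 2 (triangle on l)  ✗
L = 1 + 1 + 4 = 6 (even)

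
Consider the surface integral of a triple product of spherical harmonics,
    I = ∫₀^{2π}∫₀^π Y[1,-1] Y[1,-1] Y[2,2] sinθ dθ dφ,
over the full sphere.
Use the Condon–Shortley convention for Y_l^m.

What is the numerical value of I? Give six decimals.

m-sum 0 ✓  L=4 even ✓  0≤2≤2 ✓
Π(2lᵢ+1) = 3×3×5 = 45
triangle coeff Δ(1,1,2) = 1/30
Σ_t [0,0]: t=0:+1/1 = 1/1
(3j)²=2/15 [(1 1 2; 0 0 0)], sign=+1
Σ_t [0,0]: t=0:+1/4 = 1/4
(3j)²=1/5 [(1 1 2; -1 -1 2)], sign=+1
⇒ 4πI² = 6/5
I = (+1)√(6/5/(4π)) = 0.30901936

0.309019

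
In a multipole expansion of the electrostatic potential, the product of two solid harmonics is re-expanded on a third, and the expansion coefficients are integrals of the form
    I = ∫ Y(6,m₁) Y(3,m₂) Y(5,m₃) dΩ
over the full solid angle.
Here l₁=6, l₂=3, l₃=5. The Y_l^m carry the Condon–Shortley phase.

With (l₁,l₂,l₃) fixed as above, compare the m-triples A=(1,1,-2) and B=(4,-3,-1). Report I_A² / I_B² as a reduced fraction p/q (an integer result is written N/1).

5/28

Same 6,3,5: normalisation and zero-m 3j drop out of the ratio.
A: Δ: 4! 8! 2! / 15! → 1/675675; sum: t=2:+1/5760 t=3:−1/8640 t=4:+1/241920 = 1/16128; 3j²(6 3 5; 1 1 -2) = Δ·Π!·Σ² = 5/1001  (sign -1)
B: Δ: 4! 8! 2! / 15! → 1/675675; sum: t=0:+1/69120 = 1/69120; 3j²(6 3 5; 4 -3 -1) = Δ·Π!·Σ² = 4/143  (sign +1)
I_A²/I_B² = (5/1001)/(4/143) = 5/28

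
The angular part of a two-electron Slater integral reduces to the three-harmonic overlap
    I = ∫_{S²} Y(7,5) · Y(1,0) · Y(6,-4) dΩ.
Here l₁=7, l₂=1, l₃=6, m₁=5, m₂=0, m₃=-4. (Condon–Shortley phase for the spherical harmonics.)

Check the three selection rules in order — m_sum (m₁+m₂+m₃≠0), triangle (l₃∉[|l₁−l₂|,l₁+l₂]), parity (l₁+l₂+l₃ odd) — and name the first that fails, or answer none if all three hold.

Σmᵢ = 1  ✗
l₃∈[|l₁−l₂|,l₁+l₂]=[6,8], have l₃=6
Σlᵢ = 14 ⇒ even

m_sum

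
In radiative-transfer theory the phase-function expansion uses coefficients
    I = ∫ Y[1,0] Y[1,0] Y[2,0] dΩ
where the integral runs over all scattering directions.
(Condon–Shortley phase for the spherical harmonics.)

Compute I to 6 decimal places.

Checks pass: Σm=0; 4 even; l₃=2∈[0,2].
(2·1+1)(2·1+1)(2·2+1) = 45
Δ: 0! 2! 2! / 5! → 1/30
sum: t=0:+1/1 = 1/1
3j²(1 1 2; 0 0 0) = Δ·Π!·Σ² = 2/15  (sign +1)
(m-triple is (0,0,0) — same symbol as above.)
combine: 4πI² = 45·2/15·2/15 = 4/5
take √, sign +1: I = 0.25231325

0.252313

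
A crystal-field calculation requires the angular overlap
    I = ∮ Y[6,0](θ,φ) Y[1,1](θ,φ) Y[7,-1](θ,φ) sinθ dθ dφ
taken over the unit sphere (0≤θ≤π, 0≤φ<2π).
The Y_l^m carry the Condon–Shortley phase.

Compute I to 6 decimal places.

Rules hold: Σm=0, L=14 even, 5≤7≤7.
N = 13·3·15 = 585
Δ = 0!·12!·2!/15! = 1/1365
Racah Σ t=0..0: t=0:+1/518400 = 1/518400
⇒ 3j(6 1 7; 0 0 0)² = 7/195, sgn -1
Racah Σ t=0..0: t=0:+1/1036800 = 1/1036800
⇒ 3j(6 1 7; 0 1 -1)² = 4/195, sgn +1
4πI² = N·(3j₀)²·(3jₘ)² = 28/65
I = -1·√(0.430769/4π) = -0.18514731

-0.185147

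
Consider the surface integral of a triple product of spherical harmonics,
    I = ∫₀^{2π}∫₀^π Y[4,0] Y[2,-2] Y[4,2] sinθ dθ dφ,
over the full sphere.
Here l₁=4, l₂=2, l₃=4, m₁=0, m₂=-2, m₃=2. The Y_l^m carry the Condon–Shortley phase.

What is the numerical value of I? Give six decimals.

m-sum 0 ✓  L=10 even ✓  2≤4≤6 ✓
Π(2lᵢ+1) = 9×5×9 = 405
triangle coeff Δ(4,2,4) = 1/13860
Σ_t [0,2]: t=0:+1/192 t=1:−1/36 t=2:+1/192 = -5/288
(3j)²=20/693 [(4 2 4; 0 0 0)], sign=-1
Σ_t [0,0]: t=0:+1/192 = 1/192
(3j)²=3/77 [(4 2 4; 0 -2 2)], sign=+1
⇒ 4πI² = 2700/5929
I = (-1)√(2700/5929/(4π)) = -0.19036462

-0.190365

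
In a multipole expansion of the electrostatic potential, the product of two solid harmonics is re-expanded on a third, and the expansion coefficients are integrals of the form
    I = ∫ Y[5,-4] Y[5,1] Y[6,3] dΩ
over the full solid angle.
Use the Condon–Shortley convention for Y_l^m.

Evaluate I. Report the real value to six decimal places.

-0.020582

Checks pass: Σm=0; 16 even; l₃=6∈[0,10].
(2·5+1)(2·5+1)(2·6+1) = 1573
Δ: 4! 6! 6! / 17! → 1/28588560
sum: t=0:+1/345600 t=1:−1/13824 t=2:+1/5184 t=3:−1/13824 t=4:+1/345600 = 7/129600
3j²(5 5 6; 0 0 0) = Δ·Π!·Σ² = 80/7293  (sign +1)
sum: t=3:−1/155520 t=4:+1/138240 = 1/1244160
3j²(5 5 6; -4 1 3) = Δ·Π!·Σ² = 3/9724  (sign -1)
combine: 4πI² = 1573·80/7293·3/9724 = 20/3757
take √, sign -1: I = -0.02058209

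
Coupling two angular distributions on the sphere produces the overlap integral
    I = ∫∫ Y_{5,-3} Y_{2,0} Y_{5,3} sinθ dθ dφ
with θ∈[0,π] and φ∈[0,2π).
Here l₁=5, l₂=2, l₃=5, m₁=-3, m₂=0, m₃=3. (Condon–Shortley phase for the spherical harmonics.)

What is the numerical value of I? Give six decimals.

m-sum 0 ✓  L=12 even ✓  3≤5≤7 ✓
Π(2lᵢ+1) = 11×5×11 = 605
triangle coeff Δ(5,2,5) = 1/38610
Σ_t [0,2]: t=0:+1/2880 t=1:−1/576 t=2:+1/2880 = -1/960
(3j)²=10/429 [(5 2 5; 0 0 0)], sign=+1
Σ_t [0,2]: t=0:+1/161280 t=1:−1/5040 t=2:+1/5760 = -1/53760
(3j)²=1/4290 [(5 2 5; -3 0 3)], sign=-1
⇒ 4πI² = 5/1521
I = (-1)√(5/1521/(4π)) = -0.01617393

-0.016174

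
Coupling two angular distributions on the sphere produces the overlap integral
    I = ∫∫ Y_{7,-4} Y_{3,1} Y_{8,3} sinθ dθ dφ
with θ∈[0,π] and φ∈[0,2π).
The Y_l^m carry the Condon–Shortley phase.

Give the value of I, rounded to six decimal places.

0.147305

m-sum 0 ✓  L=18 even ✓  4≤8≤10 ✓
Π(2lᵢ+1) = 15×7×17 = 1785
triangle coeff Δ(7,3,8) = 1/5290740
Σ_t [0,2]: t=0:+1/7257600 t=1:−1/2073600 t=2:+1/7257600 = -1/4838400
(3j)²=252/20995 [(7 3 8; 0 0 0)], sign=-1
Σ_t [0,2]: t=0:+1/1916006400 t=1:−1/43545600 t=2:+1/17418240 = 67/1916006400
(3j)²=4489/352716 [(7 3 8; -4 1 3)], sign=-1
⇒ 4πI² = 282807/1037153
I = (+1)√(282807/1037153/(4π)) = 0.14730542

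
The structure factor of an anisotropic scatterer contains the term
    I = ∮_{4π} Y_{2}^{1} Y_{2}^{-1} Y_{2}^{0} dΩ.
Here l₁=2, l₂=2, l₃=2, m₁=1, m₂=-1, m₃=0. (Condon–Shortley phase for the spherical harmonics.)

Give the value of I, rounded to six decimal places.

Checks pass: Σm=0; 6 even; l₃=2∈[0,4].
(2·2+1)(2·2+1)(2·2+1) = 125
Δ: 2! 2! 2! / 7! → 1/630
sum: t=0:+1/8 t=1:−1/1 t=2:+1/8 = -3/4
3j²(2 2 2; 0 0 0) = Δ·Π!·Σ² = 2/35  (sign -1)
sum: t=0:+1/2 t=1:−1/4 = 1/4
3j²(2 2 2; 1 -1 0) = Δ·Π!·Σ² = 1/70  (sign +1)
combine: 4πI² = 125·2/35·1/70 = 5/49
take √, sign -1: I = -0.09011188

-0.090112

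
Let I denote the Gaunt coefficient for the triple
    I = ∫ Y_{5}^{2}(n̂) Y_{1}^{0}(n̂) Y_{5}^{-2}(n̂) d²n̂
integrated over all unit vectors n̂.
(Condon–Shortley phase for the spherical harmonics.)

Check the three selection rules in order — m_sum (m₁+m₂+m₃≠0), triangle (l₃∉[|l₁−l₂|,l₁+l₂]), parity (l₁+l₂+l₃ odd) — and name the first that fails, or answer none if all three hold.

parity

azimuthal sum: 2 + 0 − 2 = 0  ✓
4 ≤ 5 ≤ 6 (triangle on l)  ✓
L = 5 + 1 + 5 = 11 (odd)  ✗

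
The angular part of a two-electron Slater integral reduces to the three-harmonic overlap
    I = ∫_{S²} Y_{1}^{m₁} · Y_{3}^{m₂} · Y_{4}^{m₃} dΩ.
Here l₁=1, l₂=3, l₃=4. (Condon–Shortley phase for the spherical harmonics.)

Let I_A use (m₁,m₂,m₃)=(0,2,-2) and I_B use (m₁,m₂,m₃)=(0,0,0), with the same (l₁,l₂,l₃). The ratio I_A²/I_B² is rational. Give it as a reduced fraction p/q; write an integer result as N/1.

Same 1,3,4: normalisation and zero-m 3j drop out of the ratio.
A: Δ: 0! 2! 6! / 9! → 1/252; sum: t=0:+1/120 = 1/120; 3j²(1 3 4; 0 2 -2) = Δ·Π!·Σ² = 1/21  (sign +1)
B: Δ: 0! 2! 6! / 9! → 1/252; sum: t=0:+1/36 = 1/36; 3j²(1 3 4; 0 0 0) = Δ·Π!·Σ² = 4/63  (sign +1)
I_A²/I_B² = (1/21)/(4/63) = 3/4

3/4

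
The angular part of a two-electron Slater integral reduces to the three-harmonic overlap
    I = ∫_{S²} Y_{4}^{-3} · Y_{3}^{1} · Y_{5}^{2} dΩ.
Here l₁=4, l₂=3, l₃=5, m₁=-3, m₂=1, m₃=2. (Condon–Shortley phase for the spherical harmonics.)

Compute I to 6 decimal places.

-0.171363

Rules hold: Σm=0, L=12 even, 1≤5≤7.
N = 9·7·11 = 693
Δ = 2!·6!·4!/13! = 1/180180
Racah Σ t=0..2: t=0:+1/576 t=1:−1/144 t=2:+1/576 = -1/288
⇒ 3j(4 3 5; 0 0 0)² = 20/1001, sgn +1
Racah Σ t=1..2: t=1:−1/4320 t=2:+1/960 = 7/8640
⇒ 3j(4 3 5; -3 1 2)² = 343/12870, sgn -1
4πI² = N·(3j₀)²·(3jₘ)² = 686/1859
I = -1·√(0.369016/4π) = -0.17136315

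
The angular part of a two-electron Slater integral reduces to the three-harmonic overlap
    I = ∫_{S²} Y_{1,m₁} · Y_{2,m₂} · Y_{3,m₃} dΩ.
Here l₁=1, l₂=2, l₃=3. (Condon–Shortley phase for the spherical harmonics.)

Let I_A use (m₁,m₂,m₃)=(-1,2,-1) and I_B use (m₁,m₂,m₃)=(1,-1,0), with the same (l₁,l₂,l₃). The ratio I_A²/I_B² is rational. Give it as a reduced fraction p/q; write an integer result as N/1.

1/3

Same 1,2,3: normalisation and zero-m 3j drop out of the ratio.
A: Δ: 0! 2! 4! / 7! → 1/105; sum: t=0:+1/48 = 1/48; 3j²(1 2 3; -1 2 -1) = Δ·Π!·Σ² = 1/105  (sign +1)
B: Δ: 0! 2! 4! / 7! → 1/105; sum: t=0:+1/12 = 1/12; 3j²(1 2 3; 1 -1 0) = Δ·Π!·Σ² = 1/35  (sign -1)
I_A²/I_B² = (1/105)/(1/35) = 1/3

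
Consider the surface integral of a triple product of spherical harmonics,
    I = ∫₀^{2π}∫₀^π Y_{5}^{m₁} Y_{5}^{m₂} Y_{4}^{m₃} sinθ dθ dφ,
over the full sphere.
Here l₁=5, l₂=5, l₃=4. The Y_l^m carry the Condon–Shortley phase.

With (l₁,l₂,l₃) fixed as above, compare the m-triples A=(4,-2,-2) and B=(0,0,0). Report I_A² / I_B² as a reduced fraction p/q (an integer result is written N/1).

5/6

l's match ⇒ only the (l;m) 3-j factors differ between A and B.
A: triangle coeff Δ(5,5,4) = 1/3153150; Σ_t [0,1]: t=0:+1/25920 t=1:−1/11520 = -1/20736; (3j)²=5/429 [(5 5 4; 4 -2 -2)], sign=-1
B: triangle coeff Δ(5,5,4) = 1/3153150; Σ_t [1,5]: t=1:−1/69120 t=2:+1/1728 t=3:−1/576 t=4:+1/1728 t=5:−1/69120 = -7/11520; (3j)²=2/143 [(5 5 4; 0 0 0)], sign=-1
I_A²/I_B² = (5/429)/(2/143) = 5/6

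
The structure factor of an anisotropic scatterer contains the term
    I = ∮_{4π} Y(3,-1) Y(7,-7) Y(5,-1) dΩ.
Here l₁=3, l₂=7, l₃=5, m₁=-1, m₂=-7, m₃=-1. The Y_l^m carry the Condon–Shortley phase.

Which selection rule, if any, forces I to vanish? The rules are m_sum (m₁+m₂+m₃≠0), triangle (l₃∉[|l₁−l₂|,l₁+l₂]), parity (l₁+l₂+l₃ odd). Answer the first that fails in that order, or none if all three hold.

m_sum

m₁+m₂+m₃ = -1 − 7 − 1 = -9  ✗
triangle: |3−7|=4 ≤ l₃=5 ≤ 3+7=10
parity: l₁+l₂+l₃ = 15 is odd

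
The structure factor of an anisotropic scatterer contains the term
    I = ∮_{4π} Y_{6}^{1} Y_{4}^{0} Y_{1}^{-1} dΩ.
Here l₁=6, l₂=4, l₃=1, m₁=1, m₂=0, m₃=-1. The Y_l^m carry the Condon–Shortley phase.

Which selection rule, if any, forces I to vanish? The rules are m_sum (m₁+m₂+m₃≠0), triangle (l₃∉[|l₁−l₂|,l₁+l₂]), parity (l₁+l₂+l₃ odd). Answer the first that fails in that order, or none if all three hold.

triangle

azimuthal sum: 1 + 0 − 1 = 0  ✓
2 ≤ 1 ≤ 10 (triangle on l)  ✗
L = 6 + 4 + 1 = 11 (odd)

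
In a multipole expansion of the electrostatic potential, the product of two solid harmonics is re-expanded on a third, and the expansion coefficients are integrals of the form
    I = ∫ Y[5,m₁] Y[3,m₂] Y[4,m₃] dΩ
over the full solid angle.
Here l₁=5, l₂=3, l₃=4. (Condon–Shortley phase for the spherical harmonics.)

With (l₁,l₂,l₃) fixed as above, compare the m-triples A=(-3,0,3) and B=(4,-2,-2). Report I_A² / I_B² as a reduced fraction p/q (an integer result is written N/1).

Shared (l₁,l₂,l₃)=(5,3,4): N and (l;000)² cancel in I_A²/I_B².
A: Δ = 4!·6!·2!/13! = 1/180180; Racah Σ t=2..3: t=2:+1/2880 t=3:−1/1440 = -1/2880; ⇒ 3j(5 3 4; -3 0 3)² = 7/715, sgn +1
B: Δ = 4!·6!·2!/13! = 1/180180; Racah Σ t=0..1: t=0:+1/2880 t=1:−1/8640 = 1/4320; ⇒ 3j(5 3 4; 4 -2 -2)² = 8/429, sgn +1
I_A²/I_B² = (7/715)/(8/429) = 21/40

21/40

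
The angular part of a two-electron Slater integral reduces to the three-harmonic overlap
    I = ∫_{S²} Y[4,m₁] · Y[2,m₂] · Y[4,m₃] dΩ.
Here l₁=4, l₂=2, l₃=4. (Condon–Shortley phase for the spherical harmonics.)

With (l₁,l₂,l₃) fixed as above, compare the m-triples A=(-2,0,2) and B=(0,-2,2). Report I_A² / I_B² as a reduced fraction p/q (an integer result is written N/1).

16/135

Same 4,2,4: normalisation and zero-m 3j drop out of the ratio.
A: Δ: 2! 6! 2! / 11! → 1/13860; sum: t=0:+1/2880 t=1:−1/120 t=2:+1/192 = -1/360; 3j²(4 2 4; -2 0 2) = Δ·Π!·Σ² = 16/3465  (sign -1)
B: Δ: 2! 6! 2! / 11! → 1/13860; sum: t=0:+1/192 = 1/192; 3j²(4 2 4; 0 -2 2) = Δ·Π!·Σ² = 3/77  (sign +1)
I_A²/I_B² = (16/3465)/(3/77) = 16/135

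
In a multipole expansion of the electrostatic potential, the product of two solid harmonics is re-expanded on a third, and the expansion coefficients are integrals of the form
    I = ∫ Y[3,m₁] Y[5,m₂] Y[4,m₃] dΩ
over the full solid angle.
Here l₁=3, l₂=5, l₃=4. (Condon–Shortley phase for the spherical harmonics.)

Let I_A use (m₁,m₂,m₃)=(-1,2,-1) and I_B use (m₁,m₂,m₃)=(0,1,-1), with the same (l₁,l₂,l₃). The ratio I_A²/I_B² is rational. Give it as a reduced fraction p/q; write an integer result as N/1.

1792/1083

Shared (l₁,l₂,l₃)=(3,5,4): N and (l;000)² cancel in I_A²/I_B².
A: Δ = 4!·2!·6!/13! = 1/180180; Racah Σ t=2..4: t=2:+1/960 t=3:−1/288 t=4:+1/1728 = -1/540; ⇒ 3j(3 5 4; -1 2 -1)² = 128/6435, sgn +1
B: Δ = 4!·2!·6!/13! = 1/180180; Racah Σ t=1..3: t=1:−1/1440 t=2:+1/192 t=3:−1/432 = 19/8640; ⇒ 3j(3 5 4; 0 1 -1)² = 361/30030, sgn -1
I_A²/I_B² = (128/6435)/(361/30030) = 1792/1083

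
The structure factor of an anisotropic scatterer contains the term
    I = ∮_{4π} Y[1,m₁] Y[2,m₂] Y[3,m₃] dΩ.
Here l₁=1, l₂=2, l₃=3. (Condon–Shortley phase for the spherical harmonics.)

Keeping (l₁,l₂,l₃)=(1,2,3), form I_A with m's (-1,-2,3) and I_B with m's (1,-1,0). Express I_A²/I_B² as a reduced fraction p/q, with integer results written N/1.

5/1

l's match ⇒ only the (l;m) 3-j factors differ between A and B.
A: triangle coeff Δ(1,2,3) = 1/105; Σ_t [0,0]: t=0:+1/48 = 1/48; (3j)²=1/7 [(1 2 3; -1 -2 3)], sign=+1
B: triangle coeff Δ(1,2,3) = 1/105; Σ_t [0,0]: t=0:+1/12 = 1/12; (3j)²=1/35 [(1 2 3; 1 -1 0)], sign=-1
I_A²/I_B² = (1/7)/(1/35) = 5/1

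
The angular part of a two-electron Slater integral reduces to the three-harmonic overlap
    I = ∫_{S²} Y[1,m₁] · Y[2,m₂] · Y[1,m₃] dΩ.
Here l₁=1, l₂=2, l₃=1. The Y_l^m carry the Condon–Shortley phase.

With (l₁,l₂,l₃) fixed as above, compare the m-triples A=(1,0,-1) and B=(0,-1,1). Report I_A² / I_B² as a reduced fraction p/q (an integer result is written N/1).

1/3

Shared (l₁,l₂,l₃)=(1,2,1): N and (l;000)² cancel in I_A²/I_B².
A: Δ = 2!·0!·2!/5! = 1/30; Racah Σ t=0..0: t=0:+1/4 = 1/4; ⇒ 3j(1 2 1; 1 0 -1)² = 1/30, sgn +1
B: Δ = 2!·0!·2!/5! = 1/30; Racah Σ t=1..1: t=1:−1/2 = -1/2; ⇒ 3j(1 2 1; 0 -1 1)² = 1/10, sgn -1
I_A²/I_B² = (1/30)/(1/10) = 1/3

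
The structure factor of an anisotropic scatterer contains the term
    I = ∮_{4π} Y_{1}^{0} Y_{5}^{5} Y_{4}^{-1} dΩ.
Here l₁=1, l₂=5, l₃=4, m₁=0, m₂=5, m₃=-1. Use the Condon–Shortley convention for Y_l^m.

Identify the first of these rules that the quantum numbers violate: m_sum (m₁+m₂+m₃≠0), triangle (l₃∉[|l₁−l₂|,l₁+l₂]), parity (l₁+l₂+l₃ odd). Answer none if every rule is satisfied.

m_sum

azimuthal sum: 0 + 5 − 1 = 4  ✗
4 ≤ 4 ≤ 6 (triangle on l)
L = 1 + 5 + 4 = 10 (even)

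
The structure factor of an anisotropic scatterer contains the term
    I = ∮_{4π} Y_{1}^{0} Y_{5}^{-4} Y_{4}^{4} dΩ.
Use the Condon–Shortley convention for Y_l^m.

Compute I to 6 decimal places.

m-sum 0 ✓  L=10 even ✓  4≤4≤6 ✓
Π(2lᵢ+1) = 3×11×9 = 297
triangle coeff Δ(1,5,4) = 1/495
Σ_t [1,1]: t=1:−1/576 = -1/576
(3j)²=5/99 [(1 5 4; 0 0 0)], sign=-1
Σ_t [1,1]: t=1:−1/40320 = -1/40320
(3j)²=1/55 [(1 5 4; 0 -4 4)], sign=-1
⇒ 4πI² = 3/11
I = (+1)√(3/11/(4π)) = 0.14731920

0.147319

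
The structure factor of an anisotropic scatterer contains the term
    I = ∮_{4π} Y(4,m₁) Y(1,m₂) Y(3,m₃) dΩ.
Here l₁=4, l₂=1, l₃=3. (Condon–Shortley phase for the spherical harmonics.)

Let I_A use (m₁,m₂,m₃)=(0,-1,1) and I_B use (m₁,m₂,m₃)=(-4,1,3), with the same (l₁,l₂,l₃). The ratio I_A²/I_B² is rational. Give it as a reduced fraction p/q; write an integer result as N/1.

3/14

Shared (l₁,l₂,l₃)=(4,1,3): N and (l;000)² cancel in I_A²/I_B².
A: Δ = 2!·6!·0!/9! = 1/252; Racah Σ t=0..0: t=0:+1/96 = 1/96; ⇒ 3j(4 1 3; 0 -1 1)² = 1/42, sgn +1
B: Δ = 2!·6!·0!/9! = 1/252; Racah Σ t=2..2: t=2:+1/1440 = 1/1440; ⇒ 3j(4 1 3; -4 1 3)² = 1/9, sgn +1
I_A²/I_B² = (1/42)/(1/9) = 3/14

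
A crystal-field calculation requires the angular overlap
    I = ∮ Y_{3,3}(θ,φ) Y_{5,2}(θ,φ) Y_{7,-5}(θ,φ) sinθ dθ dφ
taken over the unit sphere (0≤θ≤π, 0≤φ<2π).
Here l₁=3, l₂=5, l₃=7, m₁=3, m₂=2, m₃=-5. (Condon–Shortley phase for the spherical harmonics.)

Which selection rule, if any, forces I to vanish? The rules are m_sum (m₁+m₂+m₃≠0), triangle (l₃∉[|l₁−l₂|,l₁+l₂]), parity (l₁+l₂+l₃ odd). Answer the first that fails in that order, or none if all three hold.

azimuthal sum: 3 + 2 − 5 = 0  ✓
2 ≤ 7 ≤ 8 (triangle on l)  ✓
L = 3 + 5 + 7 = 15 (odd)  ✗

parity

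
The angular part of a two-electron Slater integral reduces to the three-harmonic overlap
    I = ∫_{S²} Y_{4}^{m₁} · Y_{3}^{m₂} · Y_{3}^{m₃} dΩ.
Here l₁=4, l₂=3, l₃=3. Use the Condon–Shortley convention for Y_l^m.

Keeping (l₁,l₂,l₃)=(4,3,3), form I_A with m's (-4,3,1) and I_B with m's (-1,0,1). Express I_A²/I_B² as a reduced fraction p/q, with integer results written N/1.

l's match ⇒ only the (l;m) 3-j factors differ between A and B.
A: triangle coeff Δ(4,3,3) = 1/34650; Σ_t [4,4]: t=4:+1/1152 = 1/1152; (3j)²=1/33 [(4 3 3; -4 3 1)], sign=+1
B: triangle coeff Δ(4,3,3) = 1/34650; Σ_t [1,3]: t=1:−1/288 t=2:+1/24 t=3:−1/48 = 5/288; (3j)²=5/462 [(4 3 3; -1 0 1)], sign=+1
I_A²/I_B² = (1/33)/(5/462) = 14/5

14/5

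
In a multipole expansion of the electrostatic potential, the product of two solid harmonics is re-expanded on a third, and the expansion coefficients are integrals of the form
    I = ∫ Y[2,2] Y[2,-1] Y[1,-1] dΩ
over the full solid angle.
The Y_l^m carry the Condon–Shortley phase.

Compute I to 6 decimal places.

L=5 odd ⇒ parity kills the (l;000) factor ⇒ I = 0

0.000000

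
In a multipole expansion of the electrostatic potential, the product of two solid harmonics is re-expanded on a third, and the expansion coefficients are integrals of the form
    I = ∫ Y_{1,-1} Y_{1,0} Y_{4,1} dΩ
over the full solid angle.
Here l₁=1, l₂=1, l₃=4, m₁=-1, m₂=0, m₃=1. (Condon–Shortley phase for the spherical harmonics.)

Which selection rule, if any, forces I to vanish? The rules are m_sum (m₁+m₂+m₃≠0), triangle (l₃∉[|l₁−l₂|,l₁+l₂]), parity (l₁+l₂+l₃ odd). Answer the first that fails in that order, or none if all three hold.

Σmᵢ = 0  ✓
l₃∈[|l₁−l₂|,l₁+l₂]=[0,2], have l₃=4  ✗
Σlᵢ = 6 ⇒ even

triangle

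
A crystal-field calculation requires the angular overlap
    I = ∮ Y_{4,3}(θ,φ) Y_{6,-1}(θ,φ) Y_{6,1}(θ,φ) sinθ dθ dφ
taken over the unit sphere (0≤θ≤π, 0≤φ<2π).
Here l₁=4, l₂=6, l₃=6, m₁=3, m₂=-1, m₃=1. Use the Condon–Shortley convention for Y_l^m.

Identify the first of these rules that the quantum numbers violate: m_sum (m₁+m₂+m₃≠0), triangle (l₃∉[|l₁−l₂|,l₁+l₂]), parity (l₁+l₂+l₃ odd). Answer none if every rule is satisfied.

m_sum

m₁+m₂+m₃ = 3 − 1 + 1 = 3  ✗
triangle: |4−6|=2 ≤ l₃=6 ≤ 4+6=10
parity: l₁+l₂+l₃ = 16 is even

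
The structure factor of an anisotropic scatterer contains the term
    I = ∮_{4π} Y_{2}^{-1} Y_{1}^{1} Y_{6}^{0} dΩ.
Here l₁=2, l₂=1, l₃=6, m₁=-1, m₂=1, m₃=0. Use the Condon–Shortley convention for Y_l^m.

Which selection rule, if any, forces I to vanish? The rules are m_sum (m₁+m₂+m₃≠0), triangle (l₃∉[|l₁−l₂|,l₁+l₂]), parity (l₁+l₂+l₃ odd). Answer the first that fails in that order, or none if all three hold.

azimuthal sum: -1 + 1 + 0 = 0  ✓
1 ≤ 6 ≤ 3 (triangle on l)  ✗
L = 2 + 1 + 6 = 9 (odd)

triangle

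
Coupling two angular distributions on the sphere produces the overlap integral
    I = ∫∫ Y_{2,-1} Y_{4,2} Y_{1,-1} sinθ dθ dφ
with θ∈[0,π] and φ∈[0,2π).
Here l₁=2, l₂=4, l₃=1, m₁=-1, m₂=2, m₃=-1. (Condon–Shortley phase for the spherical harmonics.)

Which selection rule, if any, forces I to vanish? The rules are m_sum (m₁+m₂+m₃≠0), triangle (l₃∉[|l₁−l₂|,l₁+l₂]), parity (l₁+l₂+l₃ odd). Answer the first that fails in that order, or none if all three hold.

triangle

Σmᵢ = 0  ✓
l₃∈[|l₁−l₂|,l₁+l₂]=[2,6], have l₃=1  ✗
Σlᵢ = 7 ⇒ odd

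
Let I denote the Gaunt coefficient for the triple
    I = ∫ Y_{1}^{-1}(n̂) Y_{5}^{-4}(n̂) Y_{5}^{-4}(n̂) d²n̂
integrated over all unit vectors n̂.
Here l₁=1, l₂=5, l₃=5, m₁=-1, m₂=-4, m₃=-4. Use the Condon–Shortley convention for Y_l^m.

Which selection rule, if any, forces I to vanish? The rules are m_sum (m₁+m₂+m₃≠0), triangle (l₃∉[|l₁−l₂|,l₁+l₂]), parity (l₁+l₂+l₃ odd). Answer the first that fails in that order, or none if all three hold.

m_sum

Σmᵢ = -9  ✗
l₃∈[|l₁−l₂|,l₁+l₂]=[4,6], have l₃=5
Σlᵢ = 11 ⇒ odd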